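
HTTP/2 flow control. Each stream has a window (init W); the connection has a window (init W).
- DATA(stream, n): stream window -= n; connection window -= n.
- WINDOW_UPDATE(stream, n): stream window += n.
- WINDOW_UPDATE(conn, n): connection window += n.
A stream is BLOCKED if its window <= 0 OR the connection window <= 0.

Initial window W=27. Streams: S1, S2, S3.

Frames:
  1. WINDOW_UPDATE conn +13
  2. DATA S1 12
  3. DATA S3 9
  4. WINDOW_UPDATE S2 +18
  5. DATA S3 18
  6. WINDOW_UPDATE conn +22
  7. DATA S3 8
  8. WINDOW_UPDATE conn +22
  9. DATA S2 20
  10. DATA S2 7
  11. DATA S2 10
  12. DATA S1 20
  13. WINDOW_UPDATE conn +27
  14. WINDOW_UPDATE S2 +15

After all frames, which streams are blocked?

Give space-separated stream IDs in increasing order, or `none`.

Op 1: conn=40 S1=27 S2=27 S3=27 blocked=[]
Op 2: conn=28 S1=15 S2=27 S3=27 blocked=[]
Op 3: conn=19 S1=15 S2=27 S3=18 blocked=[]
Op 4: conn=19 S1=15 S2=45 S3=18 blocked=[]
Op 5: conn=1 S1=15 S2=45 S3=0 blocked=[3]
Op 6: conn=23 S1=15 S2=45 S3=0 blocked=[3]
Op 7: conn=15 S1=15 S2=45 S3=-8 blocked=[3]
Op 8: conn=37 S1=15 S2=45 S3=-8 blocked=[3]
Op 9: conn=17 S1=15 S2=25 S3=-8 blocked=[3]
Op 10: conn=10 S1=15 S2=18 S3=-8 blocked=[3]
Op 11: conn=0 S1=15 S2=8 S3=-8 blocked=[1, 2, 3]
Op 12: conn=-20 S1=-5 S2=8 S3=-8 blocked=[1, 2, 3]
Op 13: conn=7 S1=-5 S2=8 S3=-8 blocked=[1, 3]
Op 14: conn=7 S1=-5 S2=23 S3=-8 blocked=[1, 3]

Answer: S1 S3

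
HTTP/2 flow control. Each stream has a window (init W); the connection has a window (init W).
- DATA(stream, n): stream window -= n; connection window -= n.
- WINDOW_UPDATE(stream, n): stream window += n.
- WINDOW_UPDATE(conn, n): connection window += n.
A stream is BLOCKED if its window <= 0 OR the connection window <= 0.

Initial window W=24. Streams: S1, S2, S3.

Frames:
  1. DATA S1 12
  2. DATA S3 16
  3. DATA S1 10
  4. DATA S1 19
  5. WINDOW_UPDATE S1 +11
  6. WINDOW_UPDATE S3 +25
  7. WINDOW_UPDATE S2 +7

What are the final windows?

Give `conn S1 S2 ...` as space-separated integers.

Answer: -33 -6 31 33

Derivation:
Op 1: conn=12 S1=12 S2=24 S3=24 blocked=[]
Op 2: conn=-4 S1=12 S2=24 S3=8 blocked=[1, 2, 3]
Op 3: conn=-14 S1=2 S2=24 S3=8 blocked=[1, 2, 3]
Op 4: conn=-33 S1=-17 S2=24 S3=8 blocked=[1, 2, 3]
Op 5: conn=-33 S1=-6 S2=24 S3=8 blocked=[1, 2, 3]
Op 6: conn=-33 S1=-6 S2=24 S3=33 blocked=[1, 2, 3]
Op 7: conn=-33 S1=-6 S2=31 S3=33 blocked=[1, 2, 3]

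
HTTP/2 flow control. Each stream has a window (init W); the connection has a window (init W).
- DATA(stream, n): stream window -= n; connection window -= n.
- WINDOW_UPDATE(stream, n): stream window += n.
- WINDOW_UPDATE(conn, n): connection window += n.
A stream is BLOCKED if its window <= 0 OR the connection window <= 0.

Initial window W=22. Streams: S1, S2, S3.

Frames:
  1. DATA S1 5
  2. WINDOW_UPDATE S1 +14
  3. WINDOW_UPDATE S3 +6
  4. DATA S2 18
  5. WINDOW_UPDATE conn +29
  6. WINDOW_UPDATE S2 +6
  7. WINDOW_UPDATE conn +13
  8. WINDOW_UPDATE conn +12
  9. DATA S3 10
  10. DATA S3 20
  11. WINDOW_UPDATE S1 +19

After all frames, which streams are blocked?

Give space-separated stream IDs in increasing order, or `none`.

Answer: S3

Derivation:
Op 1: conn=17 S1=17 S2=22 S3=22 blocked=[]
Op 2: conn=17 S1=31 S2=22 S3=22 blocked=[]
Op 3: conn=17 S1=31 S2=22 S3=28 blocked=[]
Op 4: conn=-1 S1=31 S2=4 S3=28 blocked=[1, 2, 3]
Op 5: conn=28 S1=31 S2=4 S3=28 blocked=[]
Op 6: conn=28 S1=31 S2=10 S3=28 blocked=[]
Op 7: conn=41 S1=31 S2=10 S3=28 blocked=[]
Op 8: conn=53 S1=31 S2=10 S3=28 blocked=[]
Op 9: conn=43 S1=31 S2=10 S3=18 blocked=[]
Op 10: conn=23 S1=31 S2=10 S3=-2 blocked=[3]
Op 11: conn=23 S1=50 S2=10 S3=-2 blocked=[3]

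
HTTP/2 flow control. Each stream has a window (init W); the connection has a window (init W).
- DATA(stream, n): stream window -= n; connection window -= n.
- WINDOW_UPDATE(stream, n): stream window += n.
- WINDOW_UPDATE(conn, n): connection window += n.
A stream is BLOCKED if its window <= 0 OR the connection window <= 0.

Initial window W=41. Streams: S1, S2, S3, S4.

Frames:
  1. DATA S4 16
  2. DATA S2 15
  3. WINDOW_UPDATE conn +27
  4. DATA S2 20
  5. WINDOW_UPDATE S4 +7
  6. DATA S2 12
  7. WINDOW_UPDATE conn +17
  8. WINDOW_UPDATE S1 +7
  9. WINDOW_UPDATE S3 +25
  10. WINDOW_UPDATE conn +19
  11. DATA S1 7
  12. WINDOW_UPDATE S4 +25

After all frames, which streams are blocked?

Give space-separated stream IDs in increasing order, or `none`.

Answer: S2

Derivation:
Op 1: conn=25 S1=41 S2=41 S3=41 S4=25 blocked=[]
Op 2: conn=10 S1=41 S2=26 S3=41 S4=25 blocked=[]
Op 3: conn=37 S1=41 S2=26 S3=41 S4=25 blocked=[]
Op 4: conn=17 S1=41 S2=6 S3=41 S4=25 blocked=[]
Op 5: conn=17 S1=41 S2=6 S3=41 S4=32 blocked=[]
Op 6: conn=5 S1=41 S2=-6 S3=41 S4=32 blocked=[2]
Op 7: conn=22 S1=41 S2=-6 S3=41 S4=32 blocked=[2]
Op 8: conn=22 S1=48 S2=-6 S3=41 S4=32 blocked=[2]
Op 9: conn=22 S1=48 S2=-6 S3=66 S4=32 blocked=[2]
Op 10: conn=41 S1=48 S2=-6 S3=66 S4=32 blocked=[2]
Op 11: conn=34 S1=41 S2=-6 S3=66 S4=32 blocked=[2]
Op 12: conn=34 S1=41 S2=-6 S3=66 S4=57 blocked=[2]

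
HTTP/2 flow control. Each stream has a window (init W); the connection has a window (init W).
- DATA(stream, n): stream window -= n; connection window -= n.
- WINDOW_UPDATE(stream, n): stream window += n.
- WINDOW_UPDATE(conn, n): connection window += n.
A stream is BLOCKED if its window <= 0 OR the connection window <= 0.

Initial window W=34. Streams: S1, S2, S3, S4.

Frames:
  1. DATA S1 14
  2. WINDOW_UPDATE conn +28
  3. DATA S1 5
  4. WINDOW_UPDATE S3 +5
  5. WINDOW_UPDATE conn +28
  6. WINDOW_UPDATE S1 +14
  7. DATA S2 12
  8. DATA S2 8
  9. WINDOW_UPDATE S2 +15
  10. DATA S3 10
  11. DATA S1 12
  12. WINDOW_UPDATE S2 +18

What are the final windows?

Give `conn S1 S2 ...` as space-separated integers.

Op 1: conn=20 S1=20 S2=34 S3=34 S4=34 blocked=[]
Op 2: conn=48 S1=20 S2=34 S3=34 S4=34 blocked=[]
Op 3: conn=43 S1=15 S2=34 S3=34 S4=34 blocked=[]
Op 4: conn=43 S1=15 S2=34 S3=39 S4=34 blocked=[]
Op 5: conn=71 S1=15 S2=34 S3=39 S4=34 blocked=[]
Op 6: conn=71 S1=29 S2=34 S3=39 S4=34 blocked=[]
Op 7: conn=59 S1=29 S2=22 S3=39 S4=34 blocked=[]
Op 8: conn=51 S1=29 S2=14 S3=39 S4=34 blocked=[]
Op 9: conn=51 S1=29 S2=29 S3=39 S4=34 blocked=[]
Op 10: conn=41 S1=29 S2=29 S3=29 S4=34 blocked=[]
Op 11: conn=29 S1=17 S2=29 S3=29 S4=34 blocked=[]
Op 12: conn=29 S1=17 S2=47 S3=29 S4=34 blocked=[]

Answer: 29 17 47 29 34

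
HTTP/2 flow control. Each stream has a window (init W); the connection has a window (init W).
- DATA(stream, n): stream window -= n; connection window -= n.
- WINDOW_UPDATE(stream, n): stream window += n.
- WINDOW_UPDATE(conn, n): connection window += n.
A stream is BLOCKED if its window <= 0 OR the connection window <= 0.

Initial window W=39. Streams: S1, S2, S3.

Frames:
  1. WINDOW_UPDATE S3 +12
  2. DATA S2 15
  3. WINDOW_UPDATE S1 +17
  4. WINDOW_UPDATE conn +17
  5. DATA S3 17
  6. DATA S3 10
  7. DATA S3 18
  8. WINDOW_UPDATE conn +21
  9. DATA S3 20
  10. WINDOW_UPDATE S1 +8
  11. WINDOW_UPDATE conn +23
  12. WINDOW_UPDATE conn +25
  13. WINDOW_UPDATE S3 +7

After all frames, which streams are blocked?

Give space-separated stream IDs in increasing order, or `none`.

Op 1: conn=39 S1=39 S2=39 S3=51 blocked=[]
Op 2: conn=24 S1=39 S2=24 S3=51 blocked=[]
Op 3: conn=24 S1=56 S2=24 S3=51 blocked=[]
Op 4: conn=41 S1=56 S2=24 S3=51 blocked=[]
Op 5: conn=24 S1=56 S2=24 S3=34 blocked=[]
Op 6: conn=14 S1=56 S2=24 S3=24 blocked=[]
Op 7: conn=-4 S1=56 S2=24 S3=6 blocked=[1, 2, 3]
Op 8: conn=17 S1=56 S2=24 S3=6 blocked=[]
Op 9: conn=-3 S1=56 S2=24 S3=-14 blocked=[1, 2, 3]
Op 10: conn=-3 S1=64 S2=24 S3=-14 blocked=[1, 2, 3]
Op 11: conn=20 S1=64 S2=24 S3=-14 blocked=[3]
Op 12: conn=45 S1=64 S2=24 S3=-14 blocked=[3]
Op 13: conn=45 S1=64 S2=24 S3=-7 blocked=[3]

Answer: S3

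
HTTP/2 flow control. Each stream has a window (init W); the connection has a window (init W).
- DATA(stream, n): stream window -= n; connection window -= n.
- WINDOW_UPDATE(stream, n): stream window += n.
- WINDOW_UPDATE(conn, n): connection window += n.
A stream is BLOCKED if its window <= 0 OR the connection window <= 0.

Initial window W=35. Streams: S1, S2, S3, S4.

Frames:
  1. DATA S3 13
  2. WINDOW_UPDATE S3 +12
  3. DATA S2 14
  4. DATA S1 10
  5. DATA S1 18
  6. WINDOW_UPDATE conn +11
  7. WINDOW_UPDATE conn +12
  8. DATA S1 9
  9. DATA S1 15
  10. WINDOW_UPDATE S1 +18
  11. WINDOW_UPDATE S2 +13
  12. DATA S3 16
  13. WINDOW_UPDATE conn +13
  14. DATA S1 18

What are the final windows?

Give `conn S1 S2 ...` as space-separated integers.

Op 1: conn=22 S1=35 S2=35 S3=22 S4=35 blocked=[]
Op 2: conn=22 S1=35 S2=35 S3=34 S4=35 blocked=[]
Op 3: conn=8 S1=35 S2=21 S3=34 S4=35 blocked=[]
Op 4: conn=-2 S1=25 S2=21 S3=34 S4=35 blocked=[1, 2, 3, 4]
Op 5: conn=-20 S1=7 S2=21 S3=34 S4=35 blocked=[1, 2, 3, 4]
Op 6: conn=-9 S1=7 S2=21 S3=34 S4=35 blocked=[1, 2, 3, 4]
Op 7: conn=3 S1=7 S2=21 S3=34 S4=35 blocked=[]
Op 8: conn=-6 S1=-2 S2=21 S3=34 S4=35 blocked=[1, 2, 3, 4]
Op 9: conn=-21 S1=-17 S2=21 S3=34 S4=35 blocked=[1, 2, 3, 4]
Op 10: conn=-21 S1=1 S2=21 S3=34 S4=35 blocked=[1, 2, 3, 4]
Op 11: conn=-21 S1=1 S2=34 S3=34 S4=35 blocked=[1, 2, 3, 4]
Op 12: conn=-37 S1=1 S2=34 S3=18 S4=35 blocked=[1, 2, 3, 4]
Op 13: conn=-24 S1=1 S2=34 S3=18 S4=35 blocked=[1, 2, 3, 4]
Op 14: conn=-42 S1=-17 S2=34 S3=18 S4=35 blocked=[1, 2, 3, 4]

Answer: -42 -17 34 18 35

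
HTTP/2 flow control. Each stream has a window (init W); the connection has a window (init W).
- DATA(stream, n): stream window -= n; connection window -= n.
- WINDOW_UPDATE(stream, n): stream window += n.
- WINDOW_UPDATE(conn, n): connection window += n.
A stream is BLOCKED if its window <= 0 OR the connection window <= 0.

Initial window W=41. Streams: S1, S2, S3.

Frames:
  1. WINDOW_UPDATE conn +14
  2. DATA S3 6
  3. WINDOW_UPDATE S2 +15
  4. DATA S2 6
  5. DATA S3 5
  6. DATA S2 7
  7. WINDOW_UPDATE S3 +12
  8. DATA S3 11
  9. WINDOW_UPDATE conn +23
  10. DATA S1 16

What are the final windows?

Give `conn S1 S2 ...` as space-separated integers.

Answer: 27 25 43 31

Derivation:
Op 1: conn=55 S1=41 S2=41 S3=41 blocked=[]
Op 2: conn=49 S1=41 S2=41 S3=35 blocked=[]
Op 3: conn=49 S1=41 S2=56 S3=35 blocked=[]
Op 4: conn=43 S1=41 S2=50 S3=35 blocked=[]
Op 5: conn=38 S1=41 S2=50 S3=30 blocked=[]
Op 6: conn=31 S1=41 S2=43 S3=30 blocked=[]
Op 7: conn=31 S1=41 S2=43 S3=42 blocked=[]
Op 8: conn=20 S1=41 S2=43 S3=31 blocked=[]
Op 9: conn=43 S1=41 S2=43 S3=31 blocked=[]
Op 10: conn=27 S1=25 S2=43 S3=31 blocked=[]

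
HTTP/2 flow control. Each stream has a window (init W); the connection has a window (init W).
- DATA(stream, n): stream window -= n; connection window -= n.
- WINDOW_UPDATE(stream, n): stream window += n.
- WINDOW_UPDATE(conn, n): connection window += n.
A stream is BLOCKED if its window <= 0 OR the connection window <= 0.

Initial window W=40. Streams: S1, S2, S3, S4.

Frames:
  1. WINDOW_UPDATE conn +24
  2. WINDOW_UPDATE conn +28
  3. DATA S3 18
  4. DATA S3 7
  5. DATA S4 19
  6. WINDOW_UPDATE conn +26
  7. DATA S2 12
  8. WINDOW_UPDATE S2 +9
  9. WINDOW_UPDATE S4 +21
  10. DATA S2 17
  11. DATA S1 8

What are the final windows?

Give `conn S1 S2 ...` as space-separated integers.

Op 1: conn=64 S1=40 S2=40 S3=40 S4=40 blocked=[]
Op 2: conn=92 S1=40 S2=40 S3=40 S4=40 blocked=[]
Op 3: conn=74 S1=40 S2=40 S3=22 S4=40 blocked=[]
Op 4: conn=67 S1=40 S2=40 S3=15 S4=40 blocked=[]
Op 5: conn=48 S1=40 S2=40 S3=15 S4=21 blocked=[]
Op 6: conn=74 S1=40 S2=40 S3=15 S4=21 blocked=[]
Op 7: conn=62 S1=40 S2=28 S3=15 S4=21 blocked=[]
Op 8: conn=62 S1=40 S2=37 S3=15 S4=21 blocked=[]
Op 9: conn=62 S1=40 S2=37 S3=15 S4=42 blocked=[]
Op 10: conn=45 S1=40 S2=20 S3=15 S4=42 blocked=[]
Op 11: conn=37 S1=32 S2=20 S3=15 S4=42 blocked=[]

Answer: 37 32 20 15 42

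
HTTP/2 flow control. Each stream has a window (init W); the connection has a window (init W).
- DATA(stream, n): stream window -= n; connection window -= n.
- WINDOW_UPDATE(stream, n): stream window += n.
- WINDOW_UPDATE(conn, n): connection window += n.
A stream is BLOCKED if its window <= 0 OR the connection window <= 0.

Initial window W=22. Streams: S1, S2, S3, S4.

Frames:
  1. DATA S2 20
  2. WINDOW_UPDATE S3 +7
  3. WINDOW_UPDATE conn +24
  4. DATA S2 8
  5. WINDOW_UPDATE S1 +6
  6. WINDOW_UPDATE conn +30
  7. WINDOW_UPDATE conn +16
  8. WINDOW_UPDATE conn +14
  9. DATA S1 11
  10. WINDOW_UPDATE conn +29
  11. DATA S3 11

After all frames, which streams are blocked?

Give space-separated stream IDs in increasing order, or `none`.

Op 1: conn=2 S1=22 S2=2 S3=22 S4=22 blocked=[]
Op 2: conn=2 S1=22 S2=2 S3=29 S4=22 blocked=[]
Op 3: conn=26 S1=22 S2=2 S3=29 S4=22 blocked=[]
Op 4: conn=18 S1=22 S2=-6 S3=29 S4=22 blocked=[2]
Op 5: conn=18 S1=28 S2=-6 S3=29 S4=22 blocked=[2]
Op 6: conn=48 S1=28 S2=-6 S3=29 S4=22 blocked=[2]
Op 7: conn=64 S1=28 S2=-6 S3=29 S4=22 blocked=[2]
Op 8: conn=78 S1=28 S2=-6 S3=29 S4=22 blocked=[2]
Op 9: conn=67 S1=17 S2=-6 S3=29 S4=22 blocked=[2]
Op 10: conn=96 S1=17 S2=-6 S3=29 S4=22 blocked=[2]
Op 11: conn=85 S1=17 S2=-6 S3=18 S4=22 blocked=[2]

Answer: S2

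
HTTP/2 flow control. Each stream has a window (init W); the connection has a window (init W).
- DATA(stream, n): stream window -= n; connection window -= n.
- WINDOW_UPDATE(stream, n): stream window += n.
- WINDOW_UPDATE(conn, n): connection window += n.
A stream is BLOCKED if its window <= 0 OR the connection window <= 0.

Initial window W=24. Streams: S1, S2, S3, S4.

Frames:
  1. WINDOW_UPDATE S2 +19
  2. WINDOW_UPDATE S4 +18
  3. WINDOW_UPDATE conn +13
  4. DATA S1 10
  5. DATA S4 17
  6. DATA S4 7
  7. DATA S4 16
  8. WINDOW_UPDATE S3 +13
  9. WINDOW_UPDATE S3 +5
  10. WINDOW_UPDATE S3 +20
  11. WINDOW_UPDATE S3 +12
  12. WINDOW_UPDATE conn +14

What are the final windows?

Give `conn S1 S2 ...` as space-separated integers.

Answer: 1 14 43 74 2

Derivation:
Op 1: conn=24 S1=24 S2=43 S3=24 S4=24 blocked=[]
Op 2: conn=24 S1=24 S2=43 S3=24 S4=42 blocked=[]
Op 3: conn=37 S1=24 S2=43 S3=24 S4=42 blocked=[]
Op 4: conn=27 S1=14 S2=43 S3=24 S4=42 blocked=[]
Op 5: conn=10 S1=14 S2=43 S3=24 S4=25 blocked=[]
Op 6: conn=3 S1=14 S2=43 S3=24 S4=18 blocked=[]
Op 7: conn=-13 S1=14 S2=43 S3=24 S4=2 blocked=[1, 2, 3, 4]
Op 8: conn=-13 S1=14 S2=43 S3=37 S4=2 blocked=[1, 2, 3, 4]
Op 9: conn=-13 S1=14 S2=43 S3=42 S4=2 blocked=[1, 2, 3, 4]
Op 10: conn=-13 S1=14 S2=43 S3=62 S4=2 blocked=[1, 2, 3, 4]
Op 11: conn=-13 S1=14 S2=43 S3=74 S4=2 blocked=[1, 2, 3, 4]
Op 12: conn=1 S1=14 S2=43 S3=74 S4=2 blocked=[]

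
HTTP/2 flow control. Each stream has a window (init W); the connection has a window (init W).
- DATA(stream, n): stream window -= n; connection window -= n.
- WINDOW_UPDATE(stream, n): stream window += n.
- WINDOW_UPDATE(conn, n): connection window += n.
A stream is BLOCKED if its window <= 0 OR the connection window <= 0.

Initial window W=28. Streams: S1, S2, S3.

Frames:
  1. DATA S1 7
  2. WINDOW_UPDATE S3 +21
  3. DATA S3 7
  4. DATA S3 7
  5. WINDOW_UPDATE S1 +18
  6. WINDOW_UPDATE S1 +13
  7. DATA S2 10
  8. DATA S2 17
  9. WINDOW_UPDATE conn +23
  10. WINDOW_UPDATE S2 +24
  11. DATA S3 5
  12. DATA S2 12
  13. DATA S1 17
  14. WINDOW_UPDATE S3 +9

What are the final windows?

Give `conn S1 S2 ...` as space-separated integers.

Answer: -31 35 13 39

Derivation:
Op 1: conn=21 S1=21 S2=28 S3=28 blocked=[]
Op 2: conn=21 S1=21 S2=28 S3=49 blocked=[]
Op 3: conn=14 S1=21 S2=28 S3=42 blocked=[]
Op 4: conn=7 S1=21 S2=28 S3=35 blocked=[]
Op 5: conn=7 S1=39 S2=28 S3=35 blocked=[]
Op 6: conn=7 S1=52 S2=28 S3=35 blocked=[]
Op 7: conn=-3 S1=52 S2=18 S3=35 blocked=[1, 2, 3]
Op 8: conn=-20 S1=52 S2=1 S3=35 blocked=[1, 2, 3]
Op 9: conn=3 S1=52 S2=1 S3=35 blocked=[]
Op 10: conn=3 S1=52 S2=25 S3=35 blocked=[]
Op 11: conn=-2 S1=52 S2=25 S3=30 blocked=[1, 2, 3]
Op 12: conn=-14 S1=52 S2=13 S3=30 blocked=[1, 2, 3]
Op 13: conn=-31 S1=35 S2=13 S3=30 blocked=[1, 2, 3]
Op 14: conn=-31 S1=35 S2=13 S3=39 blocked=[1, 2, 3]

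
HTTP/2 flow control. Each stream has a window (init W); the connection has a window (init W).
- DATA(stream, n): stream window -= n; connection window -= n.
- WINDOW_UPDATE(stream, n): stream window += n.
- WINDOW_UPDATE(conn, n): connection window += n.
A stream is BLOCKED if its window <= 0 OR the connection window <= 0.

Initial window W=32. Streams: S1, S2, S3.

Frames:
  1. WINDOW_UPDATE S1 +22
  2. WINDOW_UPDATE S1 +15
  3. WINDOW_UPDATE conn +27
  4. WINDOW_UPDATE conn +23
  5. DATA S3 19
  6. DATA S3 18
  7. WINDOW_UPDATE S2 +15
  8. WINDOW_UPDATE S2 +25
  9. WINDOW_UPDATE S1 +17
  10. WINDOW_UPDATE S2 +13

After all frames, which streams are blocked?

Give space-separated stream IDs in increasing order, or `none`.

Answer: S3

Derivation:
Op 1: conn=32 S1=54 S2=32 S3=32 blocked=[]
Op 2: conn=32 S1=69 S2=32 S3=32 blocked=[]
Op 3: conn=59 S1=69 S2=32 S3=32 blocked=[]
Op 4: conn=82 S1=69 S2=32 S3=32 blocked=[]
Op 5: conn=63 S1=69 S2=32 S3=13 blocked=[]
Op 6: conn=45 S1=69 S2=32 S3=-5 blocked=[3]
Op 7: conn=45 S1=69 S2=47 S3=-5 blocked=[3]
Op 8: conn=45 S1=69 S2=72 S3=-5 blocked=[3]
Op 9: conn=45 S1=86 S2=72 S3=-5 blocked=[3]
Op 10: conn=45 S1=86 S2=85 S3=-5 blocked=[3]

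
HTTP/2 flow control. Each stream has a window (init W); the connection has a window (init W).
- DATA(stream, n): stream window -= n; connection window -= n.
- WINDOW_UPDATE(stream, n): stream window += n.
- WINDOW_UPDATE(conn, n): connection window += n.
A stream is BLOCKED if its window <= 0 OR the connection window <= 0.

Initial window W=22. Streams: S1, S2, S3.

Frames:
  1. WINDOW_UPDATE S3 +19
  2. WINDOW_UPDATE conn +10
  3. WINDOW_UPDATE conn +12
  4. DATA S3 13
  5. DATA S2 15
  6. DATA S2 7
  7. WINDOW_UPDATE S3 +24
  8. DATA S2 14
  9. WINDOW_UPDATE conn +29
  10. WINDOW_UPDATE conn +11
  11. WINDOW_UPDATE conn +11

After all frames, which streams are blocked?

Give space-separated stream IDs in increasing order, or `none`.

Op 1: conn=22 S1=22 S2=22 S3=41 blocked=[]
Op 2: conn=32 S1=22 S2=22 S3=41 blocked=[]
Op 3: conn=44 S1=22 S2=22 S3=41 blocked=[]
Op 4: conn=31 S1=22 S2=22 S3=28 blocked=[]
Op 5: conn=16 S1=22 S2=7 S3=28 blocked=[]
Op 6: conn=9 S1=22 S2=0 S3=28 blocked=[2]
Op 7: conn=9 S1=22 S2=0 S3=52 blocked=[2]
Op 8: conn=-5 S1=22 S2=-14 S3=52 blocked=[1, 2, 3]
Op 9: conn=24 S1=22 S2=-14 S3=52 blocked=[2]
Op 10: conn=35 S1=22 S2=-14 S3=52 blocked=[2]
Op 11: conn=46 S1=22 S2=-14 S3=52 blocked=[2]

Answer: S2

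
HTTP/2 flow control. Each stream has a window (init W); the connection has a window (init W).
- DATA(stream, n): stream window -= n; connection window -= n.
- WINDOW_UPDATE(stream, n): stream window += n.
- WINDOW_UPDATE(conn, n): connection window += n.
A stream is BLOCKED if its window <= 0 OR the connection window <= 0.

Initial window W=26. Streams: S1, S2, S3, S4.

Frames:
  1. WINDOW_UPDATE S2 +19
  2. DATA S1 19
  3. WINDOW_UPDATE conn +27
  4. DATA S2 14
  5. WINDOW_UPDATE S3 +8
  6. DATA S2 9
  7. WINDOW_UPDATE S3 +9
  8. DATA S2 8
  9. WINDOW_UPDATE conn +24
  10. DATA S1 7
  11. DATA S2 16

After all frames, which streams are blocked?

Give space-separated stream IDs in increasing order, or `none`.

Answer: S1 S2

Derivation:
Op 1: conn=26 S1=26 S2=45 S3=26 S4=26 blocked=[]
Op 2: conn=7 S1=7 S2=45 S3=26 S4=26 blocked=[]
Op 3: conn=34 S1=7 S2=45 S3=26 S4=26 blocked=[]
Op 4: conn=20 S1=7 S2=31 S3=26 S4=26 blocked=[]
Op 5: conn=20 S1=7 S2=31 S3=34 S4=26 blocked=[]
Op 6: conn=11 S1=7 S2=22 S3=34 S4=26 blocked=[]
Op 7: conn=11 S1=7 S2=22 S3=43 S4=26 blocked=[]
Op 8: conn=3 S1=7 S2=14 S3=43 S4=26 blocked=[]
Op 9: conn=27 S1=7 S2=14 S3=43 S4=26 blocked=[]
Op 10: conn=20 S1=0 S2=14 S3=43 S4=26 blocked=[1]
Op 11: conn=4 S1=0 S2=-2 S3=43 S4=26 blocked=[1, 2]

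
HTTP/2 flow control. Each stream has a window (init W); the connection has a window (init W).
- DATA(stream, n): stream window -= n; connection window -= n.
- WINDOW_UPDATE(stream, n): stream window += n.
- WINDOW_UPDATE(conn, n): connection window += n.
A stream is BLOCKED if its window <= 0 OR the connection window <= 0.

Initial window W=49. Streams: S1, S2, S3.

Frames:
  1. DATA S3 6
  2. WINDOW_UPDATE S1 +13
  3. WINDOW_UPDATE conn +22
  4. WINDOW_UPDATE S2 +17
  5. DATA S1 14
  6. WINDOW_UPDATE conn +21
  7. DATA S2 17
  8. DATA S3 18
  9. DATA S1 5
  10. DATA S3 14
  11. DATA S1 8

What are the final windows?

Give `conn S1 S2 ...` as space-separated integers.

Answer: 10 35 49 11

Derivation:
Op 1: conn=43 S1=49 S2=49 S3=43 blocked=[]
Op 2: conn=43 S1=62 S2=49 S3=43 blocked=[]
Op 3: conn=65 S1=62 S2=49 S3=43 blocked=[]
Op 4: conn=65 S1=62 S2=66 S3=43 blocked=[]
Op 5: conn=51 S1=48 S2=66 S3=43 blocked=[]
Op 6: conn=72 S1=48 S2=66 S3=43 blocked=[]
Op 7: conn=55 S1=48 S2=49 S3=43 blocked=[]
Op 8: conn=37 S1=48 S2=49 S3=25 blocked=[]
Op 9: conn=32 S1=43 S2=49 S3=25 blocked=[]
Op 10: conn=18 S1=43 S2=49 S3=11 blocked=[]
Op 11: conn=10 S1=35 S2=49 S3=11 blocked=[]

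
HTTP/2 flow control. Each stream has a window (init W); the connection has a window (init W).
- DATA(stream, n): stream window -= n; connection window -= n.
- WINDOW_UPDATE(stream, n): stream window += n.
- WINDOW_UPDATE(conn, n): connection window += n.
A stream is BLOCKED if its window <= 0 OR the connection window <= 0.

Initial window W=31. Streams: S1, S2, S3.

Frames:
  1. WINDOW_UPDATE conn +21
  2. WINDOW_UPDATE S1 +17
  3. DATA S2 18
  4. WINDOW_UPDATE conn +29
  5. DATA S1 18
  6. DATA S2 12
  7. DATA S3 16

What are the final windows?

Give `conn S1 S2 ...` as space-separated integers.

Answer: 17 30 1 15

Derivation:
Op 1: conn=52 S1=31 S2=31 S3=31 blocked=[]
Op 2: conn=52 S1=48 S2=31 S3=31 blocked=[]
Op 3: conn=34 S1=48 S2=13 S3=31 blocked=[]
Op 4: conn=63 S1=48 S2=13 S3=31 blocked=[]
Op 5: conn=45 S1=30 S2=13 S3=31 blocked=[]
Op 6: conn=33 S1=30 S2=1 S3=31 blocked=[]
Op 7: conn=17 S1=30 S2=1 S3=15 blocked=[]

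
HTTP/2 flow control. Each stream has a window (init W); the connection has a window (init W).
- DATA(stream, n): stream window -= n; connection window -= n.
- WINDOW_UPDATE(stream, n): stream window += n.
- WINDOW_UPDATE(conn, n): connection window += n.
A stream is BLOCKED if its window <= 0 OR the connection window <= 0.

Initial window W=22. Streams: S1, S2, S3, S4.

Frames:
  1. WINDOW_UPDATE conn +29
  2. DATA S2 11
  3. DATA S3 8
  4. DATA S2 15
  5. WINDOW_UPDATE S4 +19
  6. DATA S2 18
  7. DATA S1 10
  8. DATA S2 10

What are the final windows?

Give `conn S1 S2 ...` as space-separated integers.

Answer: -21 12 -32 14 41

Derivation:
Op 1: conn=51 S1=22 S2=22 S3=22 S4=22 blocked=[]
Op 2: conn=40 S1=22 S2=11 S3=22 S4=22 blocked=[]
Op 3: conn=32 S1=22 S2=11 S3=14 S4=22 blocked=[]
Op 4: conn=17 S1=22 S2=-4 S3=14 S4=22 blocked=[2]
Op 5: conn=17 S1=22 S2=-4 S3=14 S4=41 blocked=[2]
Op 6: conn=-1 S1=22 S2=-22 S3=14 S4=41 blocked=[1, 2, 3, 4]
Op 7: conn=-11 S1=12 S2=-22 S3=14 S4=41 blocked=[1, 2, 3, 4]
Op 8: conn=-21 S1=12 S2=-32 S3=14 S4=41 blocked=[1, 2, 3, 4]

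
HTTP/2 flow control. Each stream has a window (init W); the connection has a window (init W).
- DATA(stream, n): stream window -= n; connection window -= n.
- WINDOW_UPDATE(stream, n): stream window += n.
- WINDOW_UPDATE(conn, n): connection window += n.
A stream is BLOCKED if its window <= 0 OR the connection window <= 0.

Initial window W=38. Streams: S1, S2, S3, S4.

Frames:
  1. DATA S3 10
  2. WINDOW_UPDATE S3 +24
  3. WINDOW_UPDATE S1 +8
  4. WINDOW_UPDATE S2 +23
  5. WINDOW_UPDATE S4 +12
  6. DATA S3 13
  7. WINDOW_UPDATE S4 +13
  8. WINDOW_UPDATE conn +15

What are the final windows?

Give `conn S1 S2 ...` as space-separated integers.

Op 1: conn=28 S1=38 S2=38 S3=28 S4=38 blocked=[]
Op 2: conn=28 S1=38 S2=38 S3=52 S4=38 blocked=[]
Op 3: conn=28 S1=46 S2=38 S3=52 S4=38 blocked=[]
Op 4: conn=28 S1=46 S2=61 S3=52 S4=38 blocked=[]
Op 5: conn=28 S1=46 S2=61 S3=52 S4=50 blocked=[]
Op 6: conn=15 S1=46 S2=61 S3=39 S4=50 blocked=[]
Op 7: conn=15 S1=46 S2=61 S3=39 S4=63 blocked=[]
Op 8: conn=30 S1=46 S2=61 S3=39 S4=63 blocked=[]

Answer: 30 46 61 39 63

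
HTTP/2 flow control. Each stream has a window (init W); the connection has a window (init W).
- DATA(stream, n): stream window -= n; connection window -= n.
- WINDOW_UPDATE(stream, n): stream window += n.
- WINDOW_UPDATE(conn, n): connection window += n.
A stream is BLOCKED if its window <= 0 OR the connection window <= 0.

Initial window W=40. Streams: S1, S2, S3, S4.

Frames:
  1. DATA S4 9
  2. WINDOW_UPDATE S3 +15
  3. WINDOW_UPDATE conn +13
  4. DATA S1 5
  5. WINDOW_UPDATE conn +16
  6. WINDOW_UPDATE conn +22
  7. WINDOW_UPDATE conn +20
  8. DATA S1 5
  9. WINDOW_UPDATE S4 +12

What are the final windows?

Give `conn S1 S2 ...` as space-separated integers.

Op 1: conn=31 S1=40 S2=40 S3=40 S4=31 blocked=[]
Op 2: conn=31 S1=40 S2=40 S3=55 S4=31 blocked=[]
Op 3: conn=44 S1=40 S2=40 S3=55 S4=31 blocked=[]
Op 4: conn=39 S1=35 S2=40 S3=55 S4=31 blocked=[]
Op 5: conn=55 S1=35 S2=40 S3=55 S4=31 blocked=[]
Op 6: conn=77 S1=35 S2=40 S3=55 S4=31 blocked=[]
Op 7: conn=97 S1=35 S2=40 S3=55 S4=31 blocked=[]
Op 8: conn=92 S1=30 S2=40 S3=55 S4=31 blocked=[]
Op 9: conn=92 S1=30 S2=40 S3=55 S4=43 blocked=[]

Answer: 92 30 40 55 43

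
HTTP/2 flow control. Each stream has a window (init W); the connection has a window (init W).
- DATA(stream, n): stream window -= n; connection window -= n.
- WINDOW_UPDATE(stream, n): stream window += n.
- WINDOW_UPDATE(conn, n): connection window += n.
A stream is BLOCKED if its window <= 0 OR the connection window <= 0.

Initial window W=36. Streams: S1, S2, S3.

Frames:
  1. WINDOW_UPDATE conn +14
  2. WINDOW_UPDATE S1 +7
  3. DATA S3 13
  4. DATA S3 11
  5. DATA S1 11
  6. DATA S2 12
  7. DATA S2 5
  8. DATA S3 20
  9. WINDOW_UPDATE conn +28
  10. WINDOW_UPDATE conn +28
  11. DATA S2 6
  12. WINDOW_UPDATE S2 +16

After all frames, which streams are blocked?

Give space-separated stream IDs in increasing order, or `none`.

Op 1: conn=50 S1=36 S2=36 S3=36 blocked=[]
Op 2: conn=50 S1=43 S2=36 S3=36 blocked=[]
Op 3: conn=37 S1=43 S2=36 S3=23 blocked=[]
Op 4: conn=26 S1=43 S2=36 S3=12 blocked=[]
Op 5: conn=15 S1=32 S2=36 S3=12 blocked=[]
Op 6: conn=3 S1=32 S2=24 S3=12 blocked=[]
Op 7: conn=-2 S1=32 S2=19 S3=12 blocked=[1, 2, 3]
Op 8: conn=-22 S1=32 S2=19 S3=-8 blocked=[1, 2, 3]
Op 9: conn=6 S1=32 S2=19 S3=-8 blocked=[3]
Op 10: conn=34 S1=32 S2=19 S3=-8 blocked=[3]
Op 11: conn=28 S1=32 S2=13 S3=-8 blocked=[3]
Op 12: conn=28 S1=32 S2=29 S3=-8 blocked=[3]

Answer: S3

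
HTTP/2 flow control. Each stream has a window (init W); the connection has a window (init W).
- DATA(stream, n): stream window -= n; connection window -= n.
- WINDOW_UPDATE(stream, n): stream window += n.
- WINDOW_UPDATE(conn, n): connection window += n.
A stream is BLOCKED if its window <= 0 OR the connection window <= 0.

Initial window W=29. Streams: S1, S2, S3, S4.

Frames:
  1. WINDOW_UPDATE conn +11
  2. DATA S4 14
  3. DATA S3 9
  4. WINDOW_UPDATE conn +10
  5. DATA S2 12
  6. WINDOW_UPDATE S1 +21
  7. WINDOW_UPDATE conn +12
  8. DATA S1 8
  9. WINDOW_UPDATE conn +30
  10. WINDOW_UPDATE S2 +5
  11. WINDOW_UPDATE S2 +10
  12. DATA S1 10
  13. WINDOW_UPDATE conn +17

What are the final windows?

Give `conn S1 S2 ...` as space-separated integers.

Answer: 56 32 32 20 15

Derivation:
Op 1: conn=40 S1=29 S2=29 S3=29 S4=29 blocked=[]
Op 2: conn=26 S1=29 S2=29 S3=29 S4=15 blocked=[]
Op 3: conn=17 S1=29 S2=29 S3=20 S4=15 blocked=[]
Op 4: conn=27 S1=29 S2=29 S3=20 S4=15 blocked=[]
Op 5: conn=15 S1=29 S2=17 S3=20 S4=15 blocked=[]
Op 6: conn=15 S1=50 S2=17 S3=20 S4=15 blocked=[]
Op 7: conn=27 S1=50 S2=17 S3=20 S4=15 blocked=[]
Op 8: conn=19 S1=42 S2=17 S3=20 S4=15 blocked=[]
Op 9: conn=49 S1=42 S2=17 S3=20 S4=15 blocked=[]
Op 10: conn=49 S1=42 S2=22 S3=20 S4=15 blocked=[]
Op 11: conn=49 S1=42 S2=32 S3=20 S4=15 blocked=[]
Op 12: conn=39 S1=32 S2=32 S3=20 S4=15 blocked=[]
Op 13: conn=56 S1=32 S2=32 S3=20 S4=15 blocked=[]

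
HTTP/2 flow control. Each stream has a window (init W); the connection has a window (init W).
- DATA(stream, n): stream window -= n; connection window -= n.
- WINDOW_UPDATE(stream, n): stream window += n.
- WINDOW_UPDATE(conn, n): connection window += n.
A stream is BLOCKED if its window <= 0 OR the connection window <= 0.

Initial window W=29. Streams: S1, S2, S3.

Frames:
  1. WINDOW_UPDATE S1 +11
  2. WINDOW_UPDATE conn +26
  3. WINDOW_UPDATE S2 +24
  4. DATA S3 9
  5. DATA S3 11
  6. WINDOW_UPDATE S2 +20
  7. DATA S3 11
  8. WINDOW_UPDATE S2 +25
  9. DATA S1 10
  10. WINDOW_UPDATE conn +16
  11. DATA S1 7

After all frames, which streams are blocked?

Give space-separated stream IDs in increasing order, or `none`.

Op 1: conn=29 S1=40 S2=29 S3=29 blocked=[]
Op 2: conn=55 S1=40 S2=29 S3=29 blocked=[]
Op 3: conn=55 S1=40 S2=53 S3=29 blocked=[]
Op 4: conn=46 S1=40 S2=53 S3=20 blocked=[]
Op 5: conn=35 S1=40 S2=53 S3=9 blocked=[]
Op 6: conn=35 S1=40 S2=73 S3=9 blocked=[]
Op 7: conn=24 S1=40 S2=73 S3=-2 blocked=[3]
Op 8: conn=24 S1=40 S2=98 S3=-2 blocked=[3]
Op 9: conn=14 S1=30 S2=98 S3=-2 blocked=[3]
Op 10: conn=30 S1=30 S2=98 S3=-2 blocked=[3]
Op 11: conn=23 S1=23 S2=98 S3=-2 blocked=[3]

Answer: S3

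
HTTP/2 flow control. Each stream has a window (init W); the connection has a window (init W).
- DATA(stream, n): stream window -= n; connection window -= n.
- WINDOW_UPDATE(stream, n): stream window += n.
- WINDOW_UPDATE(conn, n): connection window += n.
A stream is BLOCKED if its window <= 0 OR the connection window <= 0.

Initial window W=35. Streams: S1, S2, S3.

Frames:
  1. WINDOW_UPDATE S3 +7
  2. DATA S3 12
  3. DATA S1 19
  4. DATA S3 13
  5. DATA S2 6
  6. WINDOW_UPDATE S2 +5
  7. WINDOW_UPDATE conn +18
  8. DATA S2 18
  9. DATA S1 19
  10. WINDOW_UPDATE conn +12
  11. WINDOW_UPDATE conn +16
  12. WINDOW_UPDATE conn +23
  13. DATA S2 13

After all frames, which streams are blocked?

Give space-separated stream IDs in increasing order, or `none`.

Op 1: conn=35 S1=35 S2=35 S3=42 blocked=[]
Op 2: conn=23 S1=35 S2=35 S3=30 blocked=[]
Op 3: conn=4 S1=16 S2=35 S3=30 blocked=[]
Op 4: conn=-9 S1=16 S2=35 S3=17 blocked=[1, 2, 3]
Op 5: conn=-15 S1=16 S2=29 S3=17 blocked=[1, 2, 3]
Op 6: conn=-15 S1=16 S2=34 S3=17 blocked=[1, 2, 3]
Op 7: conn=3 S1=16 S2=34 S3=17 blocked=[]
Op 8: conn=-15 S1=16 S2=16 S3=17 blocked=[1, 2, 3]
Op 9: conn=-34 S1=-3 S2=16 S3=17 blocked=[1, 2, 3]
Op 10: conn=-22 S1=-3 S2=16 S3=17 blocked=[1, 2, 3]
Op 11: conn=-6 S1=-3 S2=16 S3=17 blocked=[1, 2, 3]
Op 12: conn=17 S1=-3 S2=16 S3=17 blocked=[1]
Op 13: conn=4 S1=-3 S2=3 S3=17 blocked=[1]

Answer: S1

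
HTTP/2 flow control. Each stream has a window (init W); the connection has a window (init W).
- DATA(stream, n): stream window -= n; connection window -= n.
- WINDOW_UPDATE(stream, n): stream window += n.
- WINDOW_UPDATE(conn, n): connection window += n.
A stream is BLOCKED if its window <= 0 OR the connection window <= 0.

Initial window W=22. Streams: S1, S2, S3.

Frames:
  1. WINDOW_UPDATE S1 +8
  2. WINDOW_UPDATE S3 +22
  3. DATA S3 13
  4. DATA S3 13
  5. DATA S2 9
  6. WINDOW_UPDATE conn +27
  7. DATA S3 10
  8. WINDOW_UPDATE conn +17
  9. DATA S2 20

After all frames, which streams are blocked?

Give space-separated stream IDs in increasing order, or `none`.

Answer: S2

Derivation:
Op 1: conn=22 S1=30 S2=22 S3=22 blocked=[]
Op 2: conn=22 S1=30 S2=22 S3=44 blocked=[]
Op 3: conn=9 S1=30 S2=22 S3=31 blocked=[]
Op 4: conn=-4 S1=30 S2=22 S3=18 blocked=[1, 2, 3]
Op 5: conn=-13 S1=30 S2=13 S3=18 blocked=[1, 2, 3]
Op 6: conn=14 S1=30 S2=13 S3=18 blocked=[]
Op 7: conn=4 S1=30 S2=13 S3=8 blocked=[]
Op 8: conn=21 S1=30 S2=13 S3=8 blocked=[]
Op 9: conn=1 S1=30 S2=-7 S3=8 blocked=[2]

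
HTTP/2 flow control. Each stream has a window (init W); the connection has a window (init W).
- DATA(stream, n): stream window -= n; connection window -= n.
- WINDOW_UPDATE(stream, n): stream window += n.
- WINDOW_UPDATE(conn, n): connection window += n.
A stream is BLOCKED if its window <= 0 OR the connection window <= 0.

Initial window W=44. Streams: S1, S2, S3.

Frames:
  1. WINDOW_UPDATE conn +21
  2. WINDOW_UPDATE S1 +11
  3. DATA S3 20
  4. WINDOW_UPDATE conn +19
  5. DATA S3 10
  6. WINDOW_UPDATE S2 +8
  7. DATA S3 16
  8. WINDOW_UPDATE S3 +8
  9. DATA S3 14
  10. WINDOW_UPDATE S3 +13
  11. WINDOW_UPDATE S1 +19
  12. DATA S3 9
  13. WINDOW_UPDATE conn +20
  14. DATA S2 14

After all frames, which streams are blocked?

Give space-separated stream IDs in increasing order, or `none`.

Op 1: conn=65 S1=44 S2=44 S3=44 blocked=[]
Op 2: conn=65 S1=55 S2=44 S3=44 blocked=[]
Op 3: conn=45 S1=55 S2=44 S3=24 blocked=[]
Op 4: conn=64 S1=55 S2=44 S3=24 blocked=[]
Op 5: conn=54 S1=55 S2=44 S3=14 blocked=[]
Op 6: conn=54 S1=55 S2=52 S3=14 blocked=[]
Op 7: conn=38 S1=55 S2=52 S3=-2 blocked=[3]
Op 8: conn=38 S1=55 S2=52 S3=6 blocked=[]
Op 9: conn=24 S1=55 S2=52 S3=-8 blocked=[3]
Op 10: conn=24 S1=55 S2=52 S3=5 blocked=[]
Op 11: conn=24 S1=74 S2=52 S3=5 blocked=[]
Op 12: conn=15 S1=74 S2=52 S3=-4 blocked=[3]
Op 13: conn=35 S1=74 S2=52 S3=-4 blocked=[3]
Op 14: conn=21 S1=74 S2=38 S3=-4 blocked=[3]

Answer: S3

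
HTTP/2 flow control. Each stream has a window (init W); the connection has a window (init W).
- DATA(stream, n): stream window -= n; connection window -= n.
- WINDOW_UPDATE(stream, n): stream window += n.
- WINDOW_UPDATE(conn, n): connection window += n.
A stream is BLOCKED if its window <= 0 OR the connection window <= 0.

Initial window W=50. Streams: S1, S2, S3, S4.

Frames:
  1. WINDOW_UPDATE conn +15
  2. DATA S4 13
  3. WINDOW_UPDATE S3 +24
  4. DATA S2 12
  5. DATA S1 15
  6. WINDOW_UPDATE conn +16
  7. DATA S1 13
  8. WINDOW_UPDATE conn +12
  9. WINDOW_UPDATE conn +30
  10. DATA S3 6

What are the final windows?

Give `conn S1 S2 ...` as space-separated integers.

Answer: 64 22 38 68 37

Derivation:
Op 1: conn=65 S1=50 S2=50 S3=50 S4=50 blocked=[]
Op 2: conn=52 S1=50 S2=50 S3=50 S4=37 blocked=[]
Op 3: conn=52 S1=50 S2=50 S3=74 S4=37 blocked=[]
Op 4: conn=40 S1=50 S2=38 S3=74 S4=37 blocked=[]
Op 5: conn=25 S1=35 S2=38 S3=74 S4=37 blocked=[]
Op 6: conn=41 S1=35 S2=38 S3=74 S4=37 blocked=[]
Op 7: conn=28 S1=22 S2=38 S3=74 S4=37 blocked=[]
Op 8: conn=40 S1=22 S2=38 S3=74 S4=37 blocked=[]
Op 9: conn=70 S1=22 S2=38 S3=74 S4=37 blocked=[]
Op 10: conn=64 S1=22 S2=38 S3=68 S4=37 blocked=[]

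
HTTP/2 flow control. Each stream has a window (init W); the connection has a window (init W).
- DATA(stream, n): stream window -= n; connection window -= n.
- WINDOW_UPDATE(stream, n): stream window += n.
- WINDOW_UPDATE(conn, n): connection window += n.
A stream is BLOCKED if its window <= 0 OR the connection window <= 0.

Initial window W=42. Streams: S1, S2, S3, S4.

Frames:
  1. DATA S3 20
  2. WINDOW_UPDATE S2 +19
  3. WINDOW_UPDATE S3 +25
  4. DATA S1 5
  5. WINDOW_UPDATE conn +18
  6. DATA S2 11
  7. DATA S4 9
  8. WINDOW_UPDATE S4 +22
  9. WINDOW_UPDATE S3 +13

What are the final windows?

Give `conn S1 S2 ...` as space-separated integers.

Op 1: conn=22 S1=42 S2=42 S3=22 S4=42 blocked=[]
Op 2: conn=22 S1=42 S2=61 S3=22 S4=42 blocked=[]
Op 3: conn=22 S1=42 S2=61 S3=47 S4=42 blocked=[]
Op 4: conn=17 S1=37 S2=61 S3=47 S4=42 blocked=[]
Op 5: conn=35 S1=37 S2=61 S3=47 S4=42 blocked=[]
Op 6: conn=24 S1=37 S2=50 S3=47 S4=42 blocked=[]
Op 7: conn=15 S1=37 S2=50 S3=47 S4=33 blocked=[]
Op 8: conn=15 S1=37 S2=50 S3=47 S4=55 blocked=[]
Op 9: conn=15 S1=37 S2=50 S3=60 S4=55 blocked=[]

Answer: 15 37 50 60 55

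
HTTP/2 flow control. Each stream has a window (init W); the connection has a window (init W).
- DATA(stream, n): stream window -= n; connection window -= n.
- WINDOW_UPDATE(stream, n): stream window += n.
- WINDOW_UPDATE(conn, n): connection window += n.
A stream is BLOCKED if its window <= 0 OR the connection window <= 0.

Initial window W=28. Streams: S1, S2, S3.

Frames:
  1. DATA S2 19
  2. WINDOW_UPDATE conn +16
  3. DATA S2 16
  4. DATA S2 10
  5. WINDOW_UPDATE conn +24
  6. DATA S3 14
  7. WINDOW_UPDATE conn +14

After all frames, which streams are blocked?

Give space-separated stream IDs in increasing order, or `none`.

Answer: S2

Derivation:
Op 1: conn=9 S1=28 S2=9 S3=28 blocked=[]
Op 2: conn=25 S1=28 S2=9 S3=28 blocked=[]
Op 3: conn=9 S1=28 S2=-7 S3=28 blocked=[2]
Op 4: conn=-1 S1=28 S2=-17 S3=28 blocked=[1, 2, 3]
Op 5: conn=23 S1=28 S2=-17 S3=28 blocked=[2]
Op 6: conn=9 S1=28 S2=-17 S3=14 blocked=[2]
Op 7: conn=23 S1=28 S2=-17 S3=14 blocked=[2]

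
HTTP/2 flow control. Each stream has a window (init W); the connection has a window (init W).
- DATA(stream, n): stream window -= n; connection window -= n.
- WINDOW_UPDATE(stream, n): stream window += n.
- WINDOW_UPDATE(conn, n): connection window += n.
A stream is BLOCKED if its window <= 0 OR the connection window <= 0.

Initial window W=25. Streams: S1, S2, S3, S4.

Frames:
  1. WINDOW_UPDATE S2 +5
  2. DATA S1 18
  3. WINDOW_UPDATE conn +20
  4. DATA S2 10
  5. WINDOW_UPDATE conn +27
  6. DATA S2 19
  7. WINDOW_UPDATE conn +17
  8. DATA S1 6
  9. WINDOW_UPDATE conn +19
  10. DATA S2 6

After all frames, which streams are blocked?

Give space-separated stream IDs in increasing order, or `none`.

Answer: S2

Derivation:
Op 1: conn=25 S1=25 S2=30 S3=25 S4=25 blocked=[]
Op 2: conn=7 S1=7 S2=30 S3=25 S4=25 blocked=[]
Op 3: conn=27 S1=7 S2=30 S3=25 S4=25 blocked=[]
Op 4: conn=17 S1=7 S2=20 S3=25 S4=25 blocked=[]
Op 5: conn=44 S1=7 S2=20 S3=25 S4=25 blocked=[]
Op 6: conn=25 S1=7 S2=1 S3=25 S4=25 blocked=[]
Op 7: conn=42 S1=7 S2=1 S3=25 S4=25 blocked=[]
Op 8: conn=36 S1=1 S2=1 S3=25 S4=25 blocked=[]
Op 9: conn=55 S1=1 S2=1 S3=25 S4=25 blocked=[]
Op 10: conn=49 S1=1 S2=-5 S3=25 S4=25 blocked=[2]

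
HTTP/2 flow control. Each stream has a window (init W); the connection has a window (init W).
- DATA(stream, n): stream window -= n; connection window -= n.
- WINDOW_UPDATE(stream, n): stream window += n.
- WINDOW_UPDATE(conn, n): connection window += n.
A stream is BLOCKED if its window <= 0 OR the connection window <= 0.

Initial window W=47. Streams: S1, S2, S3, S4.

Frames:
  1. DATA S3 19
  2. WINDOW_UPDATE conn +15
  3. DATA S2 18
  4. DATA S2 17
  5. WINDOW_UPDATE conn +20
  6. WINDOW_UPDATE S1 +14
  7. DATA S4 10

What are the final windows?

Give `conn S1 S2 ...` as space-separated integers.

Op 1: conn=28 S1=47 S2=47 S3=28 S4=47 blocked=[]
Op 2: conn=43 S1=47 S2=47 S3=28 S4=47 blocked=[]
Op 3: conn=25 S1=47 S2=29 S3=28 S4=47 blocked=[]
Op 4: conn=8 S1=47 S2=12 S3=28 S4=47 blocked=[]
Op 5: conn=28 S1=47 S2=12 S3=28 S4=47 blocked=[]
Op 6: conn=28 S1=61 S2=12 S3=28 S4=47 blocked=[]
Op 7: conn=18 S1=61 S2=12 S3=28 S4=37 blocked=[]

Answer: 18 61 12 28 37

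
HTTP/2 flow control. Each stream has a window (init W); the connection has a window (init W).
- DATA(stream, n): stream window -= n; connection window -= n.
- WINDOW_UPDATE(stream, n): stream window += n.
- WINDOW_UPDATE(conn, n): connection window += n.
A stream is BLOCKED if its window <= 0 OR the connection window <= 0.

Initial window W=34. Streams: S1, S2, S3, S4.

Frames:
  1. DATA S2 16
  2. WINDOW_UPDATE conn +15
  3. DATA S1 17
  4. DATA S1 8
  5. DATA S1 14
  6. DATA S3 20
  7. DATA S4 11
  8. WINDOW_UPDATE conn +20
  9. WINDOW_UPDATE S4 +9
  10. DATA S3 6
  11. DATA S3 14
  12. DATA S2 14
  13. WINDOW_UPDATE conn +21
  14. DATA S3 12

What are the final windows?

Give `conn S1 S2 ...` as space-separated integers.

Answer: -42 -5 4 -18 32

Derivation:
Op 1: conn=18 S1=34 S2=18 S3=34 S4=34 blocked=[]
Op 2: conn=33 S1=34 S2=18 S3=34 S4=34 blocked=[]
Op 3: conn=16 S1=17 S2=18 S3=34 S4=34 blocked=[]
Op 4: conn=8 S1=9 S2=18 S3=34 S4=34 blocked=[]
Op 5: conn=-6 S1=-5 S2=18 S3=34 S4=34 blocked=[1, 2, 3, 4]
Op 6: conn=-26 S1=-5 S2=18 S3=14 S4=34 blocked=[1, 2, 3, 4]
Op 7: conn=-37 S1=-5 S2=18 S3=14 S4=23 blocked=[1, 2, 3, 4]
Op 8: conn=-17 S1=-5 S2=18 S3=14 S4=23 blocked=[1, 2, 3, 4]
Op 9: conn=-17 S1=-5 S2=18 S3=14 S4=32 blocked=[1, 2, 3, 4]
Op 10: conn=-23 S1=-5 S2=18 S3=8 S4=32 blocked=[1, 2, 3, 4]
Op 11: conn=-37 S1=-5 S2=18 S3=-6 S4=32 blocked=[1, 2, 3, 4]
Op 12: conn=-51 S1=-5 S2=4 S3=-6 S4=32 blocked=[1, 2, 3, 4]
Op 13: conn=-30 S1=-5 S2=4 S3=-6 S4=32 blocked=[1, 2, 3, 4]
Op 14: conn=-42 S1=-5 S2=4 S3=-18 S4=32 blocked=[1, 2, 3, 4]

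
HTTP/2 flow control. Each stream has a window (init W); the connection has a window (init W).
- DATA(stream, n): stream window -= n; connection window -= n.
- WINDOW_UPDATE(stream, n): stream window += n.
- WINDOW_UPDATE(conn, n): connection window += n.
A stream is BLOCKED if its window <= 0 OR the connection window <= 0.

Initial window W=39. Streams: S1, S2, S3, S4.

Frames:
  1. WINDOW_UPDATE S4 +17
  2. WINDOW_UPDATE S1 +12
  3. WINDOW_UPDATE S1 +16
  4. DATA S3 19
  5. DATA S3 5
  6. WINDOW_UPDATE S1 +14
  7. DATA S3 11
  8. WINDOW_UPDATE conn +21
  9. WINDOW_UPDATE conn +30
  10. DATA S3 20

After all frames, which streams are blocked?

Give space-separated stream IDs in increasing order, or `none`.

Op 1: conn=39 S1=39 S2=39 S3=39 S4=56 blocked=[]
Op 2: conn=39 S1=51 S2=39 S3=39 S4=56 blocked=[]
Op 3: conn=39 S1=67 S2=39 S3=39 S4=56 blocked=[]
Op 4: conn=20 S1=67 S2=39 S3=20 S4=56 blocked=[]
Op 5: conn=15 S1=67 S2=39 S3=15 S4=56 blocked=[]
Op 6: conn=15 S1=81 S2=39 S3=15 S4=56 blocked=[]
Op 7: conn=4 S1=81 S2=39 S3=4 S4=56 blocked=[]
Op 8: conn=25 S1=81 S2=39 S3=4 S4=56 blocked=[]
Op 9: conn=55 S1=81 S2=39 S3=4 S4=56 blocked=[]
Op 10: conn=35 S1=81 S2=39 S3=-16 S4=56 blocked=[3]

Answer: S3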